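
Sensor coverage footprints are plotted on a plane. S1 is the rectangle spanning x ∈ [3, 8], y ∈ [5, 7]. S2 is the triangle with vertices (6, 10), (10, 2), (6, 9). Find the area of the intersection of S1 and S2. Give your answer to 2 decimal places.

0.39

The intersection is the polygon with vertices (8,5.5), (7.143,7), (7.5,7), (8,6).
By the shoelace formula its area is 0.39.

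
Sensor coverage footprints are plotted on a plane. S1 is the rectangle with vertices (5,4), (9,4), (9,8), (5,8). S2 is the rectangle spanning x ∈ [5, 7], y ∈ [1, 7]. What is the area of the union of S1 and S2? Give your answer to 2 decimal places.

By inclusion–exclusion:
Individual areas: |S1| = 16, |S2| = 12.
|S1∩S2|: x∈[5,7], y∈[4,7] → 2·3 = 6.
|S1 ∪ S2| = 28 − 6 = 22.00.

22.00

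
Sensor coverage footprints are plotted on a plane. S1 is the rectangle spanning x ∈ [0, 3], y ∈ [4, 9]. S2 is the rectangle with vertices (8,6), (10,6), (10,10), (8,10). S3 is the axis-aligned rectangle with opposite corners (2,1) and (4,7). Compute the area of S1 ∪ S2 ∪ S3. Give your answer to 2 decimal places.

By inclusion–exclusion:
Individual areas: |S1| = 15, |S2| = 8, |S3| = 12.
|S1∩S2| = 0 (no overlap).
|S1∩S3|: x∈[2,3], y∈[4,7] → 1·3 = 3.
|S2∩S3| = 0 (no overlap).
|S1∩S2∩S3| = 0.
|S1 ∪ S2 ∪ S3| = 35 − 3 + 0 = 32.00.

32.00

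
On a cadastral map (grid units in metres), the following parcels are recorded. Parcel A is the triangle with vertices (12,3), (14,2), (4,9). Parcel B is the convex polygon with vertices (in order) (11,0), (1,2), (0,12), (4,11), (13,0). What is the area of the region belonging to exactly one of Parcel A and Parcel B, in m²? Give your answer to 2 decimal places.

|Parcel A| = 2, |Parcel B| = 78.5, |Parcel A∩Parcel B| = 0.4055.
|Parcel A △ Parcel B| = |Parcel A| + |Parcel B| − 2·|Parcel A∩Parcel B| = 2 + 78.5 − 0.811 = 79.69.

79.69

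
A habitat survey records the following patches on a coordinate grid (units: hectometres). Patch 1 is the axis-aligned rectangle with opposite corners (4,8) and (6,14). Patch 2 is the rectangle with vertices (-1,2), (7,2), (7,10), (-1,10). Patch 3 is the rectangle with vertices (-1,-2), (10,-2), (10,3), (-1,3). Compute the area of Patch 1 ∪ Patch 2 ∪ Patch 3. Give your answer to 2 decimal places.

By inclusion–exclusion:
Individual areas: |Patch 1| = 12, |Patch 2| = 64, |Patch 3| = 55.
|Patch 1∩Patch 2|: x∈[4,6], y∈[8,10] → 2·2 = 4.
|Patch 1∩Patch 3| = 0 (no overlap).
|Patch 2∩Patch 3|: x∈[-1,7], y∈[2,3] → 8·1 = 8.
|Patch 1∩Patch 2∩Patch 3| = 0.
|Patch 1 ∪ Patch 2 ∪ Patch 3| = 131 − 12 + 0 = 119.00.

119.00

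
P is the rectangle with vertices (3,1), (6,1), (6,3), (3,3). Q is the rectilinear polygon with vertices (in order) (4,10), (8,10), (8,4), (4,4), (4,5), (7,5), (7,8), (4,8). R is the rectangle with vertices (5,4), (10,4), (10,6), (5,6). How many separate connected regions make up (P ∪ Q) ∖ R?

3

(P ∪ Q) ∖ R splits into 3 disjoint pieces (area 6, area 10, area 1).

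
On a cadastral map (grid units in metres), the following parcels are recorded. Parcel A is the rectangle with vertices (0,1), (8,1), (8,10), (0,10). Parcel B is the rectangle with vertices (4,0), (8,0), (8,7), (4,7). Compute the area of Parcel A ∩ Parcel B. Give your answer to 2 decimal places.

24.00

|Parcel A∩Parcel B|: x∈[4,8], y∈[1,7] → 4·6 = 24.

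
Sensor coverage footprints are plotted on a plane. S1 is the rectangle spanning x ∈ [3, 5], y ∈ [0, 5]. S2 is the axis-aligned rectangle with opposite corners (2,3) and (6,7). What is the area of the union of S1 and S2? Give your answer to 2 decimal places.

22.00

By inclusion–exclusion:
Individual areas: |S1| = 10, |S2| = 16.
|S1∩S2|: x∈[3,5], y∈[3,5] → 2·2 = 4.
|S1 ∪ S2| = 26 − 4 = 22.00.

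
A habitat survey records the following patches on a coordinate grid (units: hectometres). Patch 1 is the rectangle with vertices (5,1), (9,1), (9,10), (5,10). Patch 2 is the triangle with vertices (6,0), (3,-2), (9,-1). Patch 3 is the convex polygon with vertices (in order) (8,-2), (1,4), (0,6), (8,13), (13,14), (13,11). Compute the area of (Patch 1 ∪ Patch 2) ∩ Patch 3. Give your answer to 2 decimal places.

37.47

|Patch 1 ∪ Patch 2| = 40.5.
|(Patch 1 ∪ Patch 2) ∩ Patch 3| = 37.47.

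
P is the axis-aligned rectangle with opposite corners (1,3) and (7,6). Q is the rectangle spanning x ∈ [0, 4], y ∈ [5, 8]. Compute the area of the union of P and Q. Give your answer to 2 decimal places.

By inclusion–exclusion:
Individual areas: |P| = 18, |Q| = 12.
|P∩Q|: x∈[1,4], y∈[5,6] → 3·1 = 3.
|P ∪ Q| = 30 − 3 = 27.00.

27.00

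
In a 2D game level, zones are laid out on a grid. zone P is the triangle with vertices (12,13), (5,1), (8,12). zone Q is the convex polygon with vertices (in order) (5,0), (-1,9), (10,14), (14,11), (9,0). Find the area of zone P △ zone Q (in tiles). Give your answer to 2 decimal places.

|zone P| = 20.5, |zone Q| = 122, |zone P∩zone Q| = 20.4257.
|zone P △ zone Q| = |zone P| + |zone Q| − 2·|zone P∩zone Q| = 20.5 + 122 − 40.8514 = 101.65.

101.65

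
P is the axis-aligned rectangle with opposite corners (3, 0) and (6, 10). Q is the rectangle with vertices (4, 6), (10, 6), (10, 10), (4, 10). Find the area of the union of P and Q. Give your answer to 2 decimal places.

By inclusion–exclusion:
Individual areas: |P| = 30, |Q| = 24.
|P∩Q|: x∈[4,6], y∈[6,10] → 2·4 = 8.
|P ∪ Q| = 54 − 8 = 46.00.

46.00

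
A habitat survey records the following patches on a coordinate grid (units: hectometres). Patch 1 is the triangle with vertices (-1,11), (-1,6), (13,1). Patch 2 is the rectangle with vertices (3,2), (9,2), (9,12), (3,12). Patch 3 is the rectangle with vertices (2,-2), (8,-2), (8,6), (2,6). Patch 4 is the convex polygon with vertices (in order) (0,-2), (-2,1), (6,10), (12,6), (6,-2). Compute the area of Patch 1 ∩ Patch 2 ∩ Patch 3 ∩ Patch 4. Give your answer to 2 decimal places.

The intersection is the polygon with vertices (6,6), (8,4.571), (8,2.786), (3,4.571), (3,6).
By the shoelace formula its area is 10.18.

10.18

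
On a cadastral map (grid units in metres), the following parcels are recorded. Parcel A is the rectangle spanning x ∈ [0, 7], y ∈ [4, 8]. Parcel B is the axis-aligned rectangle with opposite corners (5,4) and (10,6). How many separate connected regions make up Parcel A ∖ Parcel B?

1

Parcel A ∖ Parcel B is a single connected region.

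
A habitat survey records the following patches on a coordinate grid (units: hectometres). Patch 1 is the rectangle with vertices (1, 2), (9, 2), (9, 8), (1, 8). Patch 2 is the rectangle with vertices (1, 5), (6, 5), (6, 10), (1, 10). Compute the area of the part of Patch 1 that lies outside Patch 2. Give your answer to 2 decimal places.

|Patch 1∩Patch 2|: x∈[1,6], y∈[5,8] → 5·3 = 15.
|Patch 1| = 48.
|Patch 1 ∖ Patch 2| = |Patch 1| − |Patch 1∩Patch 2| = 48 − 15 = 33.00.

33.00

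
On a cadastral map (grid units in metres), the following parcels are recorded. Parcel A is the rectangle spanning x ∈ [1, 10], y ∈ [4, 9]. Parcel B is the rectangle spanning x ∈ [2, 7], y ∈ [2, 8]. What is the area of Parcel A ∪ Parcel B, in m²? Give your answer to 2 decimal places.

By inclusion–exclusion:
Individual areas: |Parcel A| = 45, |Parcel B| = 30.
|Parcel A∩Parcel B|: x∈[2,7], y∈[4,8] → 5·4 = 20.
|Parcel A ∪ Parcel B| = 75 − 20 = 55.00.

55.00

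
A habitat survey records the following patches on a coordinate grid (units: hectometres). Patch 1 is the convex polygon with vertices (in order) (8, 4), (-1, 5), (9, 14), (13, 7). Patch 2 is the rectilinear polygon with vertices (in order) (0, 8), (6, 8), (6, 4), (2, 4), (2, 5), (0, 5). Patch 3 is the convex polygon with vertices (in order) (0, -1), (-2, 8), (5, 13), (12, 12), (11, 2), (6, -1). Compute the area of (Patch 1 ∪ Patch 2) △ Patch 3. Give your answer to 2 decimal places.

|Patch 1 ∪ Patch 2| = 73.2278.
|(Patch 1 ∪ Patch 2) ∩ Patch 3| = 68.882.
|(Patch 1 ∪ Patch 2) △ Patch 3| = 73.2278 + 150.5 − 137.7639 = 85.96.

85.96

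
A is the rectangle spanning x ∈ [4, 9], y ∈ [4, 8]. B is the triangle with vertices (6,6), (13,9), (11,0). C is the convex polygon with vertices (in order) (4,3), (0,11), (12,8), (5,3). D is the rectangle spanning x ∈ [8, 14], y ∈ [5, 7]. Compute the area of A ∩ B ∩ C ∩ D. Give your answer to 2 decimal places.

The intersection is the polygon with vertices (8.333,7), (9,7), (9,5.857), (8,5.143), (8,6.857).
By the shoelace formula its area is 1.48.

1.48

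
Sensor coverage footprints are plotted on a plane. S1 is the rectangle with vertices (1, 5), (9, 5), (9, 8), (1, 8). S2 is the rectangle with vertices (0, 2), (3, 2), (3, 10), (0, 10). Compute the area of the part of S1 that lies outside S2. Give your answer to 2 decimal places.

|S1∩S2|: x∈[1,3], y∈[5,8] → 2·3 = 6.
|S1| = 24.
|S1 ∖ S2| = |S1| − |S1∩S2| = 24 − 6 = 18.00.

18.00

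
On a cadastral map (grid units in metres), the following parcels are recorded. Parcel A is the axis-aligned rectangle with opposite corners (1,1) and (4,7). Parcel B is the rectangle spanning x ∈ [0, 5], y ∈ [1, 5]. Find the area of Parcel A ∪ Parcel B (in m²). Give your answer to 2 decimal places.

By inclusion–exclusion:
Individual areas: |Parcel A| = 18, |Parcel B| = 20.
|Parcel A∩Parcel B|: x∈[1,4], y∈[1,5] → 3·4 = 12.
|Parcel A ∪ Parcel B| = 38 − 12 = 26.00.

26.00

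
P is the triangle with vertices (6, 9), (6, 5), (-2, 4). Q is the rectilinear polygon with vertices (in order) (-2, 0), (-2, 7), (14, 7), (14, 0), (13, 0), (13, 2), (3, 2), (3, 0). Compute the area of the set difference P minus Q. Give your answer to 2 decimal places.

|P| = 16, |P∩Q| = 12.8.
|P ∖ Q| = |P| − |P∩Q| = 16 − 12.8 = 3.20.

3.20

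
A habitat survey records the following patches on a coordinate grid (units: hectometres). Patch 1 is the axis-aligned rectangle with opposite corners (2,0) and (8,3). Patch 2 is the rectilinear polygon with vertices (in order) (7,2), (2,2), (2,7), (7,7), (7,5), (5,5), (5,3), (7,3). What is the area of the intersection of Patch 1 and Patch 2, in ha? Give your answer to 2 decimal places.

The intersection is the polygon with vertices (7,3), (7,2), (2,2), (2,3), (5,3).
By the shoelace formula its area is 5.00.

5.00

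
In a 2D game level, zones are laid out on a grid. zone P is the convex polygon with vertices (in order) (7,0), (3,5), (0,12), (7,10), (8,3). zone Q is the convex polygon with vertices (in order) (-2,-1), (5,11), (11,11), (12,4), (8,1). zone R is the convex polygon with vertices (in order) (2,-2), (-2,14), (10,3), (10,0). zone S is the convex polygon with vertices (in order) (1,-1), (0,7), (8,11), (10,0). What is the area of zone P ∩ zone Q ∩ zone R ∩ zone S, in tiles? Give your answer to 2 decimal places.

23.68

The intersection is the polygon with vertices (3.701,8.774), (7.699,5.11), (8,3), (7.286,0.857), (6.448,0.69), (3,5), (2.365,6.482).
By the shoelace formula its area is 23.68.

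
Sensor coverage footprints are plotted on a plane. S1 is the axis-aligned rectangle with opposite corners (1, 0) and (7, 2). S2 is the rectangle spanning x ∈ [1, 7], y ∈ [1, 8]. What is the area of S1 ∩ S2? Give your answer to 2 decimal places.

|S1∩S2|: x∈[1,7], y∈[1,2] → 6·1 = 6.

6.00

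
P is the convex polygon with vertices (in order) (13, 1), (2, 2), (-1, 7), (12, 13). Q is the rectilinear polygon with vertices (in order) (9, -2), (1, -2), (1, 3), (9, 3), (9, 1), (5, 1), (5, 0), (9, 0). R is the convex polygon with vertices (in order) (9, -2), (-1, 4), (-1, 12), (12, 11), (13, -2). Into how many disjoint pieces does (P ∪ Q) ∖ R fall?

2

(P ∪ Q) ∖ R splits into 2 disjoint pieces (area 19.0667, area 5.8657).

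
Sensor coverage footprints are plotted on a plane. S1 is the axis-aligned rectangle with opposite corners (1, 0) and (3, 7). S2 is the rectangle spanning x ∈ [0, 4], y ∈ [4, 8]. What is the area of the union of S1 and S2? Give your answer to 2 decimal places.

By inclusion–exclusion:
Individual areas: |S1| = 14, |S2| = 16.
|S1∩S2|: x∈[1,3], y∈[4,7] → 2·3 = 6.
|S1 ∪ S2| = 30 − 6 = 24.00.

24.00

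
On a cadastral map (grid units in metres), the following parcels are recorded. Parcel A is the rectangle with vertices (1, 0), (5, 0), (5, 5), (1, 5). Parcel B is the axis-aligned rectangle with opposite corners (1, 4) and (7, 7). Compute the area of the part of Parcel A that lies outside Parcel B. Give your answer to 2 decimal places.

16.00

|Parcel A∩Parcel B|: x∈[1,5], y∈[4,5] → 4·1 = 4.
|Parcel A| = 20.
|Parcel A ∖ Parcel B| = |Parcel A| − |Parcel A∩Parcel B| = 20 − 4 = 16.00.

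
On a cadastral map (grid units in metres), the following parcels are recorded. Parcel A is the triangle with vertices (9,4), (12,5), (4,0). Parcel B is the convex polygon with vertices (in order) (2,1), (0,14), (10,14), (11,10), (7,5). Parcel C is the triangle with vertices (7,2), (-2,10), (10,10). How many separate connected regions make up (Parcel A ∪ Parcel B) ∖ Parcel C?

3

(Parcel A ∪ Parcel B) ∖ Parcel C splits into 3 disjoint pieces (area 3.4098, area 41.9457, area 11.4169).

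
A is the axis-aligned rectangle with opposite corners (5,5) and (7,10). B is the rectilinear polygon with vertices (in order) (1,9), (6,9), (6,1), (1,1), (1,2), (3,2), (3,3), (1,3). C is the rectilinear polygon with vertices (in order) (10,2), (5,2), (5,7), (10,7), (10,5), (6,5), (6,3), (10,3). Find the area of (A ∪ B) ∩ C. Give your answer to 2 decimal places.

7.00

The region (A ∪ B) ∩ C is the polygon with vertices (7,5), (6,5), (6,3), (6,2), (5,2), (5,7), (7,7).
By the shoelace formula its area is 7.00.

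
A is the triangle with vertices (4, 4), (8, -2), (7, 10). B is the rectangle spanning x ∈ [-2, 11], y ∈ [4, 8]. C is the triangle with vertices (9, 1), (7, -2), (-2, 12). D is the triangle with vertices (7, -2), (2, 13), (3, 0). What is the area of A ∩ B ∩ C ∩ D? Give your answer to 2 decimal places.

The intersection is the polygon with vertices (4.6,5.2), (5,4), (4,4).
By the shoelace formula its area is 0.60.

0.60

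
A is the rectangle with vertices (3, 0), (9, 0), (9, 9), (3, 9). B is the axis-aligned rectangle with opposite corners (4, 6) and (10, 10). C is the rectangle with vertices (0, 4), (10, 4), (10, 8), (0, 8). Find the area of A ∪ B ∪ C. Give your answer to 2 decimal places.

77.00

By inclusion–exclusion:
Individual areas: |A| = 54, |B| = 24, |C| = 40.
|A∩B|: x∈[4,9], y∈[6,9] → 5·3 = 15.
|A∩C|: x∈[3,9], y∈[4,8] → 6·4 = 24.
|B∩C|: x∈[4,10], y∈[6,8] → 6·2 = 12.
|A∩B∩C| = 10.
|A ∪ B ∪ C| = 118 − 51 + 10 = 77.00.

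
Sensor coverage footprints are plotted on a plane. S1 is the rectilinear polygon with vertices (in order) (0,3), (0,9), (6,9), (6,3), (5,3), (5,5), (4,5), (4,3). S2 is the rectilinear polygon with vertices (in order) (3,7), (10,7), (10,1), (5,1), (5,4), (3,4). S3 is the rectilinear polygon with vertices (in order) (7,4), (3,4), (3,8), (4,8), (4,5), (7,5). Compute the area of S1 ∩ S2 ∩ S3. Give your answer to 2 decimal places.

4.00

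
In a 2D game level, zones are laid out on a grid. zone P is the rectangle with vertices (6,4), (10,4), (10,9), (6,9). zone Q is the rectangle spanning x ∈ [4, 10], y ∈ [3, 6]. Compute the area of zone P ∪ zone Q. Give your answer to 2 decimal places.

By inclusion–exclusion:
Individual areas: |zone P| = 20, |zone Q| = 18.
|zone P∩zone Q|: x∈[6,10], y∈[4,6] → 4·2 = 8.
|zone P ∪ zone Q| = 38 − 8 = 30.00.

30.00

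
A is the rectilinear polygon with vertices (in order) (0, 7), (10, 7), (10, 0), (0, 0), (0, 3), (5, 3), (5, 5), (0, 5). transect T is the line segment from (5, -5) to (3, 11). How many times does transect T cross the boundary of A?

The segment meets the boundary at (3.5,7), (3.75,5), (4,3), (4.375,0).

4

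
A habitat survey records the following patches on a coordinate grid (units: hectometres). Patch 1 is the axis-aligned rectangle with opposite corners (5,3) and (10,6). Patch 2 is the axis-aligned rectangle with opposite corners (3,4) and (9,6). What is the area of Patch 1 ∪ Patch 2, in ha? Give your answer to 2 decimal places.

19.00

By inclusion–exclusion:
Individual areas: |Patch 1| = 15, |Patch 2| = 12.
|Patch 1∩Patch 2|: x∈[5,9], y∈[4,6] → 4·2 = 8.
|Patch 1 ∪ Patch 2| = 27 − 8 = 19.00.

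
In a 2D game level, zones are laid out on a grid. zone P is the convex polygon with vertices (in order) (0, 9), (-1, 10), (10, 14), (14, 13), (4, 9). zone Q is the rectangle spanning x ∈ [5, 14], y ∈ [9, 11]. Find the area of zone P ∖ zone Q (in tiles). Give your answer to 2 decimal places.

27.30

|zone P| = 30.5, |zone P∩zone Q| = 3.2.
|zone P ∖ zone Q| = |zone P| − |zone P∩zone Q| = 30.5 − 3.2 = 27.30.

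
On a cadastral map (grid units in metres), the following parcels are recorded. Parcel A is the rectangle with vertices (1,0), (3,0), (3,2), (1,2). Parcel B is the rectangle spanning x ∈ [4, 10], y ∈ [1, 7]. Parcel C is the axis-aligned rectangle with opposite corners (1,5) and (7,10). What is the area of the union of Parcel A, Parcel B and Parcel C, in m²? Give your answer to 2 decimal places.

By inclusion–exclusion:
Individual areas: |Parcel A| = 4, |Parcel B| = 36, |Parcel C| = 30.
|Parcel A∩Parcel B| = 0 (no overlap).
|Parcel A∩Parcel C| = 0 (no overlap).
|Parcel B∩Parcel C|: x∈[4,7], y∈[5,7] → 3·2 = 6.
|Parcel A∩Parcel B∩Parcel C| = 0.
|Parcel A ∪ Parcel B ∪ Parcel C| = 70 − 6 + 0 = 64.00.

64.00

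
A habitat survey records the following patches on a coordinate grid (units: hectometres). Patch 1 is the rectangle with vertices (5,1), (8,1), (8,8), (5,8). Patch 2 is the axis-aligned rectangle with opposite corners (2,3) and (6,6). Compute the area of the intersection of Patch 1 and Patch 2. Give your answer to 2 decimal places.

|Patch 1∩Patch 2|: x∈[5,6], y∈[3,6] → 1·3 = 3.

3.00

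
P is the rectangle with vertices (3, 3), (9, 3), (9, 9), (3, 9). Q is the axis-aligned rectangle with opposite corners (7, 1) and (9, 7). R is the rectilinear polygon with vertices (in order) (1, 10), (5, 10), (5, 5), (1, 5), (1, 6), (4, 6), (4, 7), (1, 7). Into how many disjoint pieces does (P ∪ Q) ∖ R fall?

(P ∪ Q) ∖ R splits into 2 disjoint pieces (area 32, area 1).

2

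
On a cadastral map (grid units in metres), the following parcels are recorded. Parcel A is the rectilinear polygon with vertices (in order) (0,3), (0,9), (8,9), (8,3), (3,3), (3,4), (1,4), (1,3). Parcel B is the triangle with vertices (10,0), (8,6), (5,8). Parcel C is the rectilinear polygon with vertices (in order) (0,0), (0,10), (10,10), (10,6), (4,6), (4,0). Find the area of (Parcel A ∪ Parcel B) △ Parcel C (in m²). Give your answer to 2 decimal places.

44.80

|Parcel A ∪ Parcel B| = 48.8.
|(Parcel A ∪ Parcel B) ∩ Parcel C| = 34.
|(Parcel A ∪ Parcel B) △ Parcel C| = 48.8 + 64 − 68 = 44.80.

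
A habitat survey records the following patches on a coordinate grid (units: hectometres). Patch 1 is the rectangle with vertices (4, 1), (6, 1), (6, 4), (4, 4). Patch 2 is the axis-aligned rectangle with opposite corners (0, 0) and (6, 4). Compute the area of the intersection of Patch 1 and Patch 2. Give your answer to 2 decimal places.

6.00

|Patch 1∩Patch 2|: x∈[4,6], y∈[1,4] → 2·3 = 6.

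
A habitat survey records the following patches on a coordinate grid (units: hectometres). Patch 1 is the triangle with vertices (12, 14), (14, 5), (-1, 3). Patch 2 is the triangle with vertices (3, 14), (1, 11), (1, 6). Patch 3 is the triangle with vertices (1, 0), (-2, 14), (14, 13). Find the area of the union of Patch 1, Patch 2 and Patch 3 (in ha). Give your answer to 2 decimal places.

142.67

By inclusion–exclusion:
Individual areas: |Patch 1| = 69.5, |Patch 2| = 5, |Patch 3| = 110.5.
|Patch 1∩Patch 2| = 0.
|Patch 1∩Patch 3| = 37.3473.
|Patch 2∩Patch 3| = 4.9808.
|Patch 1∩Patch 2∩Patch 3| = 0.
|Patch 1 ∪ Patch 2 ∪ Patch 3| = 185 − 42.3281 + 0 = 142.67.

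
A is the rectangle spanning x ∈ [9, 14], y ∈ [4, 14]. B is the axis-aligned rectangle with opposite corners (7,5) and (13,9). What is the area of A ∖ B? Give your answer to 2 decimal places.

34.00

|A∩B|: x∈[9,13], y∈[5,9] → 4·4 = 16.
|A| = 50.
|A ∖ B| = |A| − |A∩B| = 50 − 16 = 34.00.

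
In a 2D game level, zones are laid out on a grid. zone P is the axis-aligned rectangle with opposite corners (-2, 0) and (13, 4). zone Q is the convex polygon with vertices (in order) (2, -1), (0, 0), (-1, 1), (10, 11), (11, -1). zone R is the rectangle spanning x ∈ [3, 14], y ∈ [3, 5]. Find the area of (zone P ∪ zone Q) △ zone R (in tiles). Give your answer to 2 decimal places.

|zone P ∪ zone Q| = 98.95.
|(zone P ∪ zone Q) ∩ zone R| = 17.4689.
|(zone P ∪ zone Q) △ zone R| = 98.95 + 22 − 34.9379 = 86.01.

86.01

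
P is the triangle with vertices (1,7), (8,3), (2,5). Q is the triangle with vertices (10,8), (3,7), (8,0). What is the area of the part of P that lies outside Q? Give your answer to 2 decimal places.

3.79

|P| = 5, |P∩Q| = 1.2123.
|P ∖ Q| = |P| − |P∩Q| = 5 − 1.2123 = 3.79.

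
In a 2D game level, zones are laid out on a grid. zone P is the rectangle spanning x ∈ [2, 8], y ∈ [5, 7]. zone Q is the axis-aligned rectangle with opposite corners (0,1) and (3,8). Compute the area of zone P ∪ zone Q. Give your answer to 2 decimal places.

By inclusion–exclusion:
Individual areas: |zone P| = 12, |zone Q| = 21.
|zone P∩zone Q|: x∈[2,3], y∈[5,7] → 1·2 = 2.
|zone P ∪ zone Q| = 33 − 2 = 31.00.

31.00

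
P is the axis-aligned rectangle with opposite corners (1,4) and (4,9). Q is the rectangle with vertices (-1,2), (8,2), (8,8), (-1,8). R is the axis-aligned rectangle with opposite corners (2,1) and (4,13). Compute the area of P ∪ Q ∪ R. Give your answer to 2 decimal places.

By inclusion–exclusion:
Individual areas: |P| = 15, |Q| = 54, |R| = 24.
|P∩Q|: x∈[1,4], y∈[4,8] → 3·4 = 12.
|P∩R|: x∈[2,4], y∈[4,9] → 2·5 = 10.
|Q∩R|: x∈[2,4], y∈[2,8] → 2·6 = 12.
|P∩Q∩R| = 8.
|P ∪ Q ∪ R| = 93 − 34 + 8 = 67.00.

67.00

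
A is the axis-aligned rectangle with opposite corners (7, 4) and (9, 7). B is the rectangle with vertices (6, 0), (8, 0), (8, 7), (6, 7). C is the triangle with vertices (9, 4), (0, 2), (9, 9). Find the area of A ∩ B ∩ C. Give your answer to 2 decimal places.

The intersection is the polygon with vertices (8,4), (7,4), (7,7), (8,7).
By the shoelace formula its area is 3.00.

3.00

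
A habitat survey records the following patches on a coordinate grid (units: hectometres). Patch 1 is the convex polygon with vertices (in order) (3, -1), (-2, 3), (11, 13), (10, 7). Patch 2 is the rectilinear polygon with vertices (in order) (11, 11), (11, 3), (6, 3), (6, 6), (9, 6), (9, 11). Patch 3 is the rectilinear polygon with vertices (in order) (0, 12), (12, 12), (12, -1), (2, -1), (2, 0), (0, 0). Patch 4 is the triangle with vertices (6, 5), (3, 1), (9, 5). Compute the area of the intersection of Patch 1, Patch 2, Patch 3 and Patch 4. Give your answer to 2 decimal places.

2.55

The intersection is the polygon with vertices (6,5), (8.25,5), (7.2,3.8), (6,3).
By the shoelace formula its area is 2.55.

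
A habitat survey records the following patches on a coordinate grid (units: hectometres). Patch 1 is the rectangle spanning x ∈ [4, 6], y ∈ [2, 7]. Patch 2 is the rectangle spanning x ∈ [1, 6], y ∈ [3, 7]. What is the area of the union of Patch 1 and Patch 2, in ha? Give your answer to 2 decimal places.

22.00

By inclusion–exclusion:
Individual areas: |Patch 1| = 10, |Patch 2| = 20.
|Patch 1∩Patch 2|: x∈[4,6], y∈[3,7] → 2·4 = 8.
|Patch 1 ∪ Patch 2| = 30 − 8 = 22.00.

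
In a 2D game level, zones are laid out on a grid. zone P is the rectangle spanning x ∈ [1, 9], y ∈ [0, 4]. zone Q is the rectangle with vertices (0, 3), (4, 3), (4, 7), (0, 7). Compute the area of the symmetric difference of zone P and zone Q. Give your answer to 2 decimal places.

42.00

|zone P∩zone Q|: x∈[1,4], y∈[3,4] → 3·1 = 3.
|zone P △ zone Q| = |zone P| + |zone Q| − 2·|zone P∩zone Q| = 32 + 16 − 6 = 42.00.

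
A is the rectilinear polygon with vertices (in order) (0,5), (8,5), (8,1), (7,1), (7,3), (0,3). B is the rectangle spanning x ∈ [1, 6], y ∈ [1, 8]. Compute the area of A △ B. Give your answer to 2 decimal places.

33.00

|A| = 18, |B| = 35, |A∩B| = 10.
|A △ B| = |A| + |B| − 2·|A∩B| = 18 + 35 − 20 = 33.00.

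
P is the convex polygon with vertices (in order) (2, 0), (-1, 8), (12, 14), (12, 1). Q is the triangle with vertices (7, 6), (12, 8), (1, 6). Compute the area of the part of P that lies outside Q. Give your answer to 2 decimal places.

|P| = 126, |P∩Q| = 6.
|P ∖ Q| = |P| − |P∩Q| = 126 − 6 = 120.00.

120.00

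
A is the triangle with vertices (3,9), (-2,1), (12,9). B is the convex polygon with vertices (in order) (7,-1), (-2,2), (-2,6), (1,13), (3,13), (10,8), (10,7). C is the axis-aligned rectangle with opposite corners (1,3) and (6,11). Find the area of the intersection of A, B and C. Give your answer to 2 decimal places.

The intersection is the polygon with vertices (6,9), (6,5.571), (1.5,3), (1,3), (1,5.8), (3,9).
By the shoelace formula its area is 21.01.

21.01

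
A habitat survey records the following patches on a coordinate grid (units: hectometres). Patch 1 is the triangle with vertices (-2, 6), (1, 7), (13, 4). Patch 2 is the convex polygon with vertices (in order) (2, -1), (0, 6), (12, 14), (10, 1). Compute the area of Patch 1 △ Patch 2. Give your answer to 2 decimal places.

93.22

|Patch 1| = 10.5, |Patch 2| = 100, |Patch 1∩Patch 2| = 8.6408.
|Patch 1 △ Patch 2| = |Patch 1| + |Patch 2| − 2·|Patch 1∩Patch 2| = 10.5 + 100 − 17.2816 = 93.22.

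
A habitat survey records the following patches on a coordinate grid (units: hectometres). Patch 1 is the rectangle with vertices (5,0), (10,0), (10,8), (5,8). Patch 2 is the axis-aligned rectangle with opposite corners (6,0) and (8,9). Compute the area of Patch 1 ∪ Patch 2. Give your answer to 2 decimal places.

42.00

By inclusion–exclusion:
Individual areas: |Patch 1| = 40, |Patch 2| = 18.
|Patch 1∩Patch 2|: x∈[6,8], y∈[0,8] → 2·8 = 16.
|Patch 1 ∪ Patch 2| = 58 − 16 = 42.00.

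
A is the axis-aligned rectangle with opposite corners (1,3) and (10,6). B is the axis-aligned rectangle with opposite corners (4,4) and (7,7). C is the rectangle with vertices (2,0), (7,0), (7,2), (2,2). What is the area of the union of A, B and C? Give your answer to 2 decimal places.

40.00

By inclusion–exclusion:
Individual areas: |A| = 27, |B| = 9, |C| = 10.
|A∩B|: x∈[4,7], y∈[4,6] → 3·2 = 6.
|A∩C| = 0 (no overlap).
|B∩C| = 0 (no overlap).
|A∩B∩C| = 0.
|A ∪ B ∪ C| = 46 − 6 + 0 = 40.00.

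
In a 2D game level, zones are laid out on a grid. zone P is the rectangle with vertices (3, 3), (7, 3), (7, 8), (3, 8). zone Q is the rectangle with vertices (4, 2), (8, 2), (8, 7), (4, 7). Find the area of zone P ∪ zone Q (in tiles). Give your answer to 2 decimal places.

28.00

By inclusion–exclusion:
Individual areas: |zone P| = 20, |zone Q| = 20.
|zone P∩zone Q|: x∈[4,7], y∈[3,7] → 3·4 = 12.
|zone P ∪ zone Q| = 40 − 12 = 28.00.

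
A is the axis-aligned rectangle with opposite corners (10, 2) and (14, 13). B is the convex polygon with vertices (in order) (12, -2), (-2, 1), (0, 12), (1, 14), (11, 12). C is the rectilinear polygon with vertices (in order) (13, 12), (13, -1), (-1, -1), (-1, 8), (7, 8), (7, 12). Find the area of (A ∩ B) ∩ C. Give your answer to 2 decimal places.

The region (A ∩ B) ∩ C is the polygon with vertices (10,12), (11,12), (11.714,2), (10,2).
By the shoelace formula its area is 13.57.

13.57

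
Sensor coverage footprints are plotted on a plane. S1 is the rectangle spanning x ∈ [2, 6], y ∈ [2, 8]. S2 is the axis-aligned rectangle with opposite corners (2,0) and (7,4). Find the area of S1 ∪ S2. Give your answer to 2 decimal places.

36.00

By inclusion–exclusion:
Individual areas: |S1| = 24, |S2| = 20.
|S1∩S2|: x∈[2,6], y∈[2,4] → 4·2 = 8.
|S1 ∪ S2| = 44 − 8 = 36.00.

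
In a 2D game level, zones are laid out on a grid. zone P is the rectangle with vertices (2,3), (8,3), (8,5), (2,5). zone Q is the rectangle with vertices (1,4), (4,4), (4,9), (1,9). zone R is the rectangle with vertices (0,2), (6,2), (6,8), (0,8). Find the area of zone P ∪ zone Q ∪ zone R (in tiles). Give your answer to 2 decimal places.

By inclusion–exclusion:
Individual areas: |zone P| = 12, |zone Q| = 15, |zone R| = 36.
|zone P∩zone Q|: x∈[2,4], y∈[4,5] → 2·1 = 2.
|zone P∩zone R|: x∈[2,6], y∈[3,5] → 4·2 = 8.
|zone Q∩zone R|: x∈[1,4], y∈[4,8] → 3·4 = 12.
|zone P∩zone Q∩zone R| = 2.
|zone P ∪ zone Q ∪ zone R| = 63 − 22 + 2 = 43.00.

43.00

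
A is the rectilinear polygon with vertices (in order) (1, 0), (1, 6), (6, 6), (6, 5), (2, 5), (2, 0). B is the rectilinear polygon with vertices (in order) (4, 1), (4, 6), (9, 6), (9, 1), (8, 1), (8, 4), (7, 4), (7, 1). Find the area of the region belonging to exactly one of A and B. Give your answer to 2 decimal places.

28.00

|A| = 10, |B| = 22, |A∩B| = 2.
|A △ B| = |A| + |B| − 2·|A∩B| = 10 + 22 − 4 = 28.00.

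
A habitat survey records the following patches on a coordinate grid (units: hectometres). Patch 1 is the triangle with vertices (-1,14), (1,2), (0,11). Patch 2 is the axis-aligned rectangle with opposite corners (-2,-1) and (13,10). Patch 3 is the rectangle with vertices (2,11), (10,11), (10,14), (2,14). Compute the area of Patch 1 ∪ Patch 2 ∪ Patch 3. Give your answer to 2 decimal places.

By inclusion–exclusion:
Individual areas: |Patch 1| = 3, |Patch 2| = 165, |Patch 3| = 24.
|Patch 1∩Patch 2| = 1.7778.
|Patch 1∩Patch 3| = 0.
|Patch 2∩Patch 3| = 0 (no overlap).
|Patch 1∩Patch 2∩Patch 3| = 0.
|Patch 1 ∪ Patch 2 ∪ Patch 3| = 192 − 1.7778 + 0 = 190.22.

190.22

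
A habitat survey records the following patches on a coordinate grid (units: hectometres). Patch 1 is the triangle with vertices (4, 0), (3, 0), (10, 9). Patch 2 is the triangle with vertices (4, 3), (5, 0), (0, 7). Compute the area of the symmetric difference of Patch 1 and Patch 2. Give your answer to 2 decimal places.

7.86

|Patch 1| = 4.5, |Patch 2| = 4, |Patch 1∩Patch 2| = 0.3216.
|Patch 1 △ Patch 2| = |Patch 1| + |Patch 2| − 2·|Patch 1∩Patch 2| = 4.5 + 4 − 0.6433 = 7.86.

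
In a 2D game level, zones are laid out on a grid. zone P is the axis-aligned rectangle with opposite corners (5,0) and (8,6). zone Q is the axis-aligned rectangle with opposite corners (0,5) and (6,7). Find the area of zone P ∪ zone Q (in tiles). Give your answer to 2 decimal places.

29.00

By inclusion–exclusion:
Individual areas: |zone P| = 18, |zone Q| = 12.
|zone P∩zone Q|: x∈[5,6], y∈[5,6] → 1·1 = 1.
|zone P ∪ zone Q| = 30 − 1 = 29.00.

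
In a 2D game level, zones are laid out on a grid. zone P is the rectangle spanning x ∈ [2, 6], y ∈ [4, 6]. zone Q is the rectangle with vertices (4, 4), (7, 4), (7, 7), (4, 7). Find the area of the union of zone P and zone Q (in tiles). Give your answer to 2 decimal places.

By inclusion–exclusion:
Individual areas: |zone P| = 8, |zone Q| = 9.
|zone P∩zone Q|: x∈[4,6], y∈[4,6] → 2·2 = 4.
|zone P ∪ zone Q| = 17 − 4 = 13.00.

13.00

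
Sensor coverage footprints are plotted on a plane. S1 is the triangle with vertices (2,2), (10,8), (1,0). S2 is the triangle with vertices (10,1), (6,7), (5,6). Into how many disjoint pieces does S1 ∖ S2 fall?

2

S1 ∖ S2 splits into 2 disjoint pieces (area 3.9706, area 0.6331).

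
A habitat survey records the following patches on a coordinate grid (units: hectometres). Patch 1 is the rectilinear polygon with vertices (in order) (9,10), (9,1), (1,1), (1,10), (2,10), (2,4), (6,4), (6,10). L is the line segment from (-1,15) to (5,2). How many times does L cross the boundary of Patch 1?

3

The segment meets the boundary at (2,8.5), (4.077,4), (1.308,10).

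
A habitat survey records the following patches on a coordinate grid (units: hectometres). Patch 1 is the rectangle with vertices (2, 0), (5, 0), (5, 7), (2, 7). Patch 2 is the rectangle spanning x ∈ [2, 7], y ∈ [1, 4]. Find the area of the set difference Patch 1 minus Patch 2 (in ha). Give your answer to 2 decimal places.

|Patch 1∩Patch 2|: x∈[2,5], y∈[1,4] → 3·3 = 9.
|Patch 1| = 21.
|Patch 1 ∖ Patch 2| = |Patch 1| − |Patch 1∩Patch 2| = 21 − 9 = 12.00.

12.00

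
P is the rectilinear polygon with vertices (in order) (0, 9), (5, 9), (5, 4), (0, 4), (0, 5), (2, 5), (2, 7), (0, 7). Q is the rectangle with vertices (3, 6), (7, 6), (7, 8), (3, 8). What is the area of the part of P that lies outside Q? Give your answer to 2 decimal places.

|P| = 21, |P∩Q| = 4.
|P ∖ Q| = |P| − |P∩Q| = 21 − 4 = 17.00.

17.00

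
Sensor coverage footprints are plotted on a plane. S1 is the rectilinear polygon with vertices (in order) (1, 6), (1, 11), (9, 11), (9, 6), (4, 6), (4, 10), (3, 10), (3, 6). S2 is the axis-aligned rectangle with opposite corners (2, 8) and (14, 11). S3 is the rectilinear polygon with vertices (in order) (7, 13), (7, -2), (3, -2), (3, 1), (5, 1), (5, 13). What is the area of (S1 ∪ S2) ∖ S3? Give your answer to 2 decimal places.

|S1 ∪ S2| = 53.
|(S1 ∪ S2) ∩ S3| = 10.
|(S1 ∪ S2) ∖ S3| = 53 − 10 = 43.00.

43.00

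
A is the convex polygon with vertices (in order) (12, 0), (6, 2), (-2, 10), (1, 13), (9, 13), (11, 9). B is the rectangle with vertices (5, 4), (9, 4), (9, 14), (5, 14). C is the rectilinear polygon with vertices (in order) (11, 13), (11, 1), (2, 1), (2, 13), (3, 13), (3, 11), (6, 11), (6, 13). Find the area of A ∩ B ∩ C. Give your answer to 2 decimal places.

34.00

The intersection is the polygon with vertices (9,4), (5,4), (5,11), (6,11), (6,13), (9,13).
By the shoelace formula its area is 34.00.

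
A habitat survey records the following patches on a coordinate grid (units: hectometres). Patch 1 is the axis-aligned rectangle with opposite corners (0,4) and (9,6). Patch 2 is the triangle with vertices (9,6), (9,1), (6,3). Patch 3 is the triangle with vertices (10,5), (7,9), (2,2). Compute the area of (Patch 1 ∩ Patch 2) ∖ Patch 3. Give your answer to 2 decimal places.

|Patch 1 ∩ Patch 2| = 2.
|(Patch 1 ∩ Patch 2) ∩ Patch 3| = 1.4792.
|(Patch 1 ∩ Patch 2) ∖ Patch 3| = 2 − 1.4792 = 0.52.

0.52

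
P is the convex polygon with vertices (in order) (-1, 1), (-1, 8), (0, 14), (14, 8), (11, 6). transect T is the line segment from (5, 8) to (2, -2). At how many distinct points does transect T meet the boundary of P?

The segment meets the boundary at (3.457,2.857).

1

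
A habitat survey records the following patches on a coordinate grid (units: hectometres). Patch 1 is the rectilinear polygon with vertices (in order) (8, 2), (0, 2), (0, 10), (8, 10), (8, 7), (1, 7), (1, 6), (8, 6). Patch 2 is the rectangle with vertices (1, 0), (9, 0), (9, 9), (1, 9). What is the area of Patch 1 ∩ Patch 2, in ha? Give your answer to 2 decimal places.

42.00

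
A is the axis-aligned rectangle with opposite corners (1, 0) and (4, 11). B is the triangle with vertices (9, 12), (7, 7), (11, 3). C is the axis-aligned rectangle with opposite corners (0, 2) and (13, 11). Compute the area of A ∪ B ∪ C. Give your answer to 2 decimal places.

123.31

By inclusion–exclusion:
Individual areas: |A| = 33, |B| = 14, |C| = 117.
|A∩B| = 0.
|A∩C|: x∈[1,4], y∈[2,11] → 3·9 = 27.
|B∩C| = 13.6889.
|A∩B∩C| = 0.
|A ∪ B ∪ C| = 164 − 40.6889 + 0 = 123.31.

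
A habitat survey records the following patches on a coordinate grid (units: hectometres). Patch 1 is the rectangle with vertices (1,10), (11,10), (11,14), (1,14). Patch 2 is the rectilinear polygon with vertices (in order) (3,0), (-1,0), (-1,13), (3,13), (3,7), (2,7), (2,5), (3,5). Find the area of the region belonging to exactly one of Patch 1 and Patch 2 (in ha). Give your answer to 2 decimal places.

|Patch 1| = 40, |Patch 2| = 50, |Patch 1∩Patch 2| = 6.
|Patch 1 △ Patch 2| = |Patch 1| + |Patch 2| − 2·|Patch 1∩Patch 2| = 40 + 50 − 12 = 78.00.

78.00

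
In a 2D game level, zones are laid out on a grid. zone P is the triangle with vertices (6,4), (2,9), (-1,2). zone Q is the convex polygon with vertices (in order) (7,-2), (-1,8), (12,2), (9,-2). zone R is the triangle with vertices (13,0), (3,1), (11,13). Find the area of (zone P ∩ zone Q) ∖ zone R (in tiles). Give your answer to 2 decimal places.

|zone P ∩ zone Q| = 10.179.
|(zone P ∩ zone Q) ∩ zone R| = 0.5174.
|(zone P ∩ zone Q) ∖ zone R| = 10.179 − 0.5174 = 9.66.

9.66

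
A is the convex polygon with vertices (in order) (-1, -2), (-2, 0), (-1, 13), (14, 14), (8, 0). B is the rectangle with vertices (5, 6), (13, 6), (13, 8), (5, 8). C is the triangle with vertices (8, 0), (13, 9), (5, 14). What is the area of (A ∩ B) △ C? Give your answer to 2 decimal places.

42.50

|A ∩ B| = 12.
|(A ∩ B) ∩ C| = 9.
|(A ∩ B) △ C| = 12 + 48.5 − 18 = 42.50.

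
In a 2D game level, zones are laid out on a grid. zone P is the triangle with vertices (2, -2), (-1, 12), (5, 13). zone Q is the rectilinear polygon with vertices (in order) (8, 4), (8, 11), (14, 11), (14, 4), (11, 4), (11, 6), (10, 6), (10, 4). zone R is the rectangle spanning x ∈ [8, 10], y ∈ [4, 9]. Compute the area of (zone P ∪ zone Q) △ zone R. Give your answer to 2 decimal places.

73.50

|zone P ∪ zone Q| = 83.5.
|(zone P ∪ zone Q) ∩ zone R| = 10.
|(zone P ∪ zone Q) △ zone R| = 83.5 + 10 − 20 = 73.50.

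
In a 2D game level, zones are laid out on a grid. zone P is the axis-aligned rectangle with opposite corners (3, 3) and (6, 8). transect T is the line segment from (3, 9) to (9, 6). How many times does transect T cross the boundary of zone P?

2

The segment meets the boundary at (6,7.5), (5,8).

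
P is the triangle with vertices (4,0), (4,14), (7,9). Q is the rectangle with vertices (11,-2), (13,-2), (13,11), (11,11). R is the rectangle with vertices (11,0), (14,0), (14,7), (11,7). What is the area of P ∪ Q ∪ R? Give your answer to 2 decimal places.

By inclusion–exclusion:
Individual areas: |P| = 21, |Q| = 26, |R| = 21.
|P∩Q| = 0.
|P∩R| = 0.
|Q∩R|: x∈[11,13], y∈[0,7] → 2·7 = 14.
|P∩Q∩R| = 0.
|P ∪ Q ∪ R| = 68 − 14 + 0 = 54.00.

54.00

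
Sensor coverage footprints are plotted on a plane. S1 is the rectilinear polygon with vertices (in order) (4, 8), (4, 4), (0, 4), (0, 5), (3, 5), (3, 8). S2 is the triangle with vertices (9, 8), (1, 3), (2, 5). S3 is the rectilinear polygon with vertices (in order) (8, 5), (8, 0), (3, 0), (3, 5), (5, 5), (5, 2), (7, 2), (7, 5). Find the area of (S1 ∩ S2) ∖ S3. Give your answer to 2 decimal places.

1.84

|S1 ∩ S2| = 2.2804.
|(S1 ∩ S2) ∩ S3| = 0.4375.
|(S1 ∩ S2) ∖ S3| = 2.2804 − 0.4375 = 1.84.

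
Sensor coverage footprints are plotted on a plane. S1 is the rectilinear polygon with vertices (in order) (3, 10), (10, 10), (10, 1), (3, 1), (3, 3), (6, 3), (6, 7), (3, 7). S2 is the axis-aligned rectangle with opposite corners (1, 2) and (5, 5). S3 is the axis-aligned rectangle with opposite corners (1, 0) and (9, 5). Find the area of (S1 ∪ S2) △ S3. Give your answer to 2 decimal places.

|S1 ∪ S2| = 61.
|(S1 ∪ S2) ∩ S3| = 28.
|(S1 ∪ S2) △ S3| = 61 + 40 − 56 = 45.00.

45.00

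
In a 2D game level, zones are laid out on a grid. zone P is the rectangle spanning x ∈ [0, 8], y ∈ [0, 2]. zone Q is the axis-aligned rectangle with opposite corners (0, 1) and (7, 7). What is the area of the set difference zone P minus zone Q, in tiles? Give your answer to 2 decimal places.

|zone P∩zone Q|: x∈[0,7], y∈[1,2] → 7·1 = 7.
|zone P| = 16.
|zone P ∖ zone Q| = |zone P| − |zone P∩zone Q| = 16 − 7 = 9.00.

9.00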